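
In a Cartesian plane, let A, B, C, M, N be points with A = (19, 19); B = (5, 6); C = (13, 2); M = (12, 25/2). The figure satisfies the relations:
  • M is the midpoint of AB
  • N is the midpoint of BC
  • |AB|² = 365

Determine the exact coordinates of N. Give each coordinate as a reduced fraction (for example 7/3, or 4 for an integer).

1. N_x = 9  [2·N = B+C = (5, 6)+(13, 2)]
2. N_y = 4  [2·N = B+C = (5, 6)+(13, 2)]
   so N = (9, 4)

N = (9, 4)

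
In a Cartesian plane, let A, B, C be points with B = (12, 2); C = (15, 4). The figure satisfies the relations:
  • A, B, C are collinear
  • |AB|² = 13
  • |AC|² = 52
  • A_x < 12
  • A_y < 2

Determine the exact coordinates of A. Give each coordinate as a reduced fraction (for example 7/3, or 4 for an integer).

1. A_x = 9  [[A, B, C are collinear ⇒ -2x+3y+18=0] ∩ [|A−(12, 2)|²=13]]
2. A_y = 0  [[A, B, C are collinear ⇒ -2x+3y+18=0] ∩ [|A−(12, 2)|²=13]]
   so A = (9, 0)

A = (9, 0)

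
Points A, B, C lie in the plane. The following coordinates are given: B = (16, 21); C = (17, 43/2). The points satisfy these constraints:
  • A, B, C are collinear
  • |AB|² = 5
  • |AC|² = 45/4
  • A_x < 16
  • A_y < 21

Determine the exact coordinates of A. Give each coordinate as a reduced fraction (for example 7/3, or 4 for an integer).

A = (14, 20)

1. A_x = 14  [[A, B, C are collinear ⇒ -1/2x+1y-13=0] ∩ [|A−(16, 21)|²=5]]
2. A_y = 20  [[A, B, C are collinear ⇒ -1/2x+1y-13=0] ∩ [|A−(16, 21)|²=5]]
   so A = (14, 20)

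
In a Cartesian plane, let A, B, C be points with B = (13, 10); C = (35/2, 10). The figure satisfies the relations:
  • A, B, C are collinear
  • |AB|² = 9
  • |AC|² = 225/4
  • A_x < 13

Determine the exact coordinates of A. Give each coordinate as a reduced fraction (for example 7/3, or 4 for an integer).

A = (10, 10)

1. A_x = 10  [[A, B, C are collinear ⇒ 9/2y-45=0] ∩ [|A−(13, 10)|²=9]]
2. A_y = 10  [[A, B, C are collinear ⇒ 9/2y-45=0] ∩ [|A−(13, 10)|²=9]]
   so A = (10, 10)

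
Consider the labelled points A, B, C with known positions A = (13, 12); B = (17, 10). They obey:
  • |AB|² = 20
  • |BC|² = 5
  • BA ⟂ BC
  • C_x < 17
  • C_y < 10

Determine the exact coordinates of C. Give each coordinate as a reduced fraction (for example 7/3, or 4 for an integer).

1. C_x = 16  [[BA ⟂ BC ⇒ -4x+2y+48=0] ∩ [|C−(17, 10)|²=5]]
2. C_y = 8  [[BA ⟂ BC ⇒ -4x+2y+48=0] ∩ [|C−(17, 10)|²=5]]
   so C = (16, 8)

C = (16, 8)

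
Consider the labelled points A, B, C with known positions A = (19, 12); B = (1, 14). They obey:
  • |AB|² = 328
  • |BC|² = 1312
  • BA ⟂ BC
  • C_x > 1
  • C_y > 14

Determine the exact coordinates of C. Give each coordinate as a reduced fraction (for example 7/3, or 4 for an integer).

C = (5, 50)

1. C_x = 5  [[BA ⟂ BC ⇒ 18x-2y+10=0] ∩ [|C−(1, 14)|²=1312]]
2. C_y = 50  [[BA ⟂ BC ⇒ 18x-2y+10=0] ∩ [|C−(1, 14)|²=1312]]
   so C = (5, 50)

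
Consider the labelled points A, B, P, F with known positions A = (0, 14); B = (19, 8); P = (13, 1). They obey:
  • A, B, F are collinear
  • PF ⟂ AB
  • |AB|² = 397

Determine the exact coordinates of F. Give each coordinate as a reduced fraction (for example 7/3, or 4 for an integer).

1. F_x = 6175/397  [[A, B, F are collinear ⇒ 6x+19y-266=0] ∩ [PF ⟂ AB ⇒ 19x-6y-241=0]]
2. F_y = 3608/397  [[A, B, F are collinear ⇒ 6x+19y-266=0] ∩ [PF ⟂ AB ⇒ 19x-6y-241=0]]
   so F = (6175/397, 3608/397)

F = (6175/397, 3608/397)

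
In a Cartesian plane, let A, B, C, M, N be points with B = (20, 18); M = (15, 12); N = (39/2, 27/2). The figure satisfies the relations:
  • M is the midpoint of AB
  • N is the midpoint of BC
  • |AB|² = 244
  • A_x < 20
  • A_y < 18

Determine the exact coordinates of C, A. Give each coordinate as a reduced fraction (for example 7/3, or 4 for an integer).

1. A_x = 10  [A = 2·M−B = 2·(15, 12)−(20, 18)]
2. A_y = 6  [A = 2·M−B = 2·(15, 12)−(20, 18)]
   so A = (10, 6)
3. C_x = 19  [C = 2·N−B = 2·(39/2, 27/2)−(20, 18)]
4. C_y = 9  [C = 2·N−B = 2·(39/2, 27/2)−(20, 18)]
   so C = (19, 9)

C = (19, 9)
A = (10, 6)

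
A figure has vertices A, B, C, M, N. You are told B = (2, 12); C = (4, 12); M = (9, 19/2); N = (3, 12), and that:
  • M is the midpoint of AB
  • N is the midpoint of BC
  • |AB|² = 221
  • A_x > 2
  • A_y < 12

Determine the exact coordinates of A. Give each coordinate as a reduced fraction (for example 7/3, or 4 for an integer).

1. A_x = 16  [A = 2·M−B = 2·(9, 19/2)−(2, 12)]
2. A_y = 7  [A = 2·M−B = 2·(9, 19/2)−(2, 12)]
   so A = (16, 7)

A = (16, 7)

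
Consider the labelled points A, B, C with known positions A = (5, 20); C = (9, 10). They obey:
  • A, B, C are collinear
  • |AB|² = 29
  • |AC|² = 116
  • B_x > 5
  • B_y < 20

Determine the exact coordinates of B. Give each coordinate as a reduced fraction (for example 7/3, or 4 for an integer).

B = (7, 15)

1. B_x = 7  [[A, B, C are collinear ⇒ -10x-4y+130=0] ∩ [|B−(5, 20)|²=29]]
2. B_y = 15  [[A, B, C are collinear ⇒ -10x-4y+130=0] ∩ [|B−(5, 20)|²=29]]
   so B = (7, 15)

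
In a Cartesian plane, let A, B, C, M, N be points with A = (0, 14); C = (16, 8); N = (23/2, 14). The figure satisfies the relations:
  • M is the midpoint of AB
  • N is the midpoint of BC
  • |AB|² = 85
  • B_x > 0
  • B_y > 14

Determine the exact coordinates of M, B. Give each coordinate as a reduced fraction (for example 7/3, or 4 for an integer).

1. B_x = 7  [B = 2·N−C = 2·(23/2, 14)−(16, 8)]
2. B_y = 20  [B = 2·N−C = 2·(23/2, 14)−(16, 8)]
   so B = (7, 20)
3. M_x = 7/2  [2·M = A+B = (0, 14)+(7, 20)]
4. M_y = 17  [2·M = A+B = (0, 14)+(7, 20)]
   so M = (7/2, 17)

M = (7/2, 17)
B = (7, 20)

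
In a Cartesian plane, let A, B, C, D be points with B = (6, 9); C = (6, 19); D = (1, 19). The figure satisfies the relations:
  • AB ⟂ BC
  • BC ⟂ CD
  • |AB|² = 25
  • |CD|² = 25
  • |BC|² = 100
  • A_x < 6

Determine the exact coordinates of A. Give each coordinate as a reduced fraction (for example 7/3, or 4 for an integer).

1. A_x = 1  [[AB ⟂ BC ⇒ -10y+90=0] ∩ [|A−(6, 9)|²=25]]
2. A_y = 9  [[AB ⟂ BC ⇒ -10y+90=0] ∩ [|A−(6, 9)|²=25]]
   so A = (1, 9)

A = (1, 9)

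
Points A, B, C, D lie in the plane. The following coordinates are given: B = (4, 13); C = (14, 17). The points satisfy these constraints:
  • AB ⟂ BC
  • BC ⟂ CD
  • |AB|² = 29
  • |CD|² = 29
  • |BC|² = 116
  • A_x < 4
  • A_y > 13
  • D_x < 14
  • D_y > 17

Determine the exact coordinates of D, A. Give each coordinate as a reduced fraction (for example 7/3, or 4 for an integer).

D = (12, 22)
A = (2, 18)

1. D_x = 12  [[BC ⟂ CD ⇒ 10x+4y-208=0] ∩ [|D−(14, 17)|²=29]]
2. D_y = 22  [[BC ⟂ CD ⇒ 10x+4y-208=0] ∩ [|D−(14, 17)|²=29]]
   so D = (12, 22)
3. A_x = 2  [[AB ⟂ BC ⇒ -10x-4y+92=0] ∩ [|A−(4, 13)|²=29]]
4. A_y = 18  [[AB ⟂ BC ⇒ -10x-4y+92=0] ∩ [|A−(4, 13)|²=29]]
   so A = (2, 18)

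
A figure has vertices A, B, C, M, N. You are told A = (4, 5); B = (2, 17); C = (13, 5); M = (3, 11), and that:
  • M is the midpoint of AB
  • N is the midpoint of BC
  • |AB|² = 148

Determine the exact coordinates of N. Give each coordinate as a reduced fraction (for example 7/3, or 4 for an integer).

N = (15/2, 11)

1. N_x = 15/2  [2·N = B+C = (2, 17)+(13, 5)]
2. N_y = 11  [2·N = B+C = (2, 17)+(13, 5)]
   so N = (15/2, 11)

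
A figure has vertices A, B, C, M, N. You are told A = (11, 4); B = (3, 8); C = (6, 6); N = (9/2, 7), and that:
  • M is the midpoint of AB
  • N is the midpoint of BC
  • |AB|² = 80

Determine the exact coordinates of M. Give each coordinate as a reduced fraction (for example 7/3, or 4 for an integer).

M = (7, 6)

1. M_x = 7  [2·M = A+B = (11, 4)+(3, 8)]
2. M_y = 6  [2·M = A+B = (11, 4)+(3, 8)]
   so M = (7, 6)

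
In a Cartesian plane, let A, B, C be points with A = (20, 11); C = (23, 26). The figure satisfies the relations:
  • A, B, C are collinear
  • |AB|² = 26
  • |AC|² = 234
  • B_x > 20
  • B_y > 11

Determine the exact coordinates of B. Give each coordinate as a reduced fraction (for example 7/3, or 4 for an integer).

1. B_x = 21  [[A, B, C are collinear ⇒ 15x-3y-267=0] ∩ [|B−(20, 11)|²=26]]
2. B_y = 16  [[A, B, C are collinear ⇒ 15x-3y-267=0] ∩ [|B−(20, 11)|²=26]]
   so B = (21, 16)

B = (21, 16)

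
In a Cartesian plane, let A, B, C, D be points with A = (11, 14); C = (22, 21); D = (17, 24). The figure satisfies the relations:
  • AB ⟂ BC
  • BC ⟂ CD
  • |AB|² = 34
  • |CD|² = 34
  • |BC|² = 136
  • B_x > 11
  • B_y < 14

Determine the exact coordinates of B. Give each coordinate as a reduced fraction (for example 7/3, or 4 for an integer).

1. B_x = 16  [[BC ⟂ CD ⇒ 5x-3y-47=0] ∩ [|B−(11, 14)|²=34]]
2. B_y = 11  [[BC ⟂ CD ⇒ 5x-3y-47=0] ∩ [|B−(11, 14)|²=34]]
   so B = (16, 11)

B = (16, 11)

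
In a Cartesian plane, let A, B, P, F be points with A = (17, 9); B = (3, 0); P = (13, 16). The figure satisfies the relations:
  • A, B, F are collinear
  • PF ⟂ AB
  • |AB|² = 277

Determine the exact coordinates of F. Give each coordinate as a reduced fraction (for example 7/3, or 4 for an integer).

F = (4807/277, 2556/277)

1. F_x = 4807/277  [[A, B, F are collinear ⇒ 9x-14y-27=0] ∩ [PF ⟂ AB ⇒ -14x-9y+326=0]]
2. F_y = 2556/277  [[A, B, F are collinear ⇒ 9x-14y-27=0] ∩ [PF ⟂ AB ⇒ -14x-9y+326=0]]
   so F = (4807/277, 2556/277)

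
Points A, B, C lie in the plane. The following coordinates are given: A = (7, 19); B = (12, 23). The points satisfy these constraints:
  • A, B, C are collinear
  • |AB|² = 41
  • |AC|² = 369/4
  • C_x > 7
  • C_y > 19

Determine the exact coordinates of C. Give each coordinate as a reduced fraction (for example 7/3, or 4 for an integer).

C = (29/2, 25)

1. C_x = 29/2  [[A, B, C are collinear ⇒ -4x+5y-67=0] ∩ [|C−(7, 19)|²=369/4]]
2. C_y = 25  [[A, B, C are collinear ⇒ -4x+5y-67=0] ∩ [|C−(7, 19)|²=369/4]]
   so C = (29/2, 25)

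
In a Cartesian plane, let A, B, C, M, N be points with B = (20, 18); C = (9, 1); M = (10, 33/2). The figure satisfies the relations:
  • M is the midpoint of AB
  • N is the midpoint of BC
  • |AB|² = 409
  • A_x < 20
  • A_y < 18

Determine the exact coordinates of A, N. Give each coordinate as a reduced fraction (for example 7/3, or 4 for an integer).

A = (0, 15)
N = (29/2, 19/2)

1. A_x = 0  [A = 2·M−B = 2·(10, 33/2)−(20, 18)]
2. A_y = 15  [A = 2·M−B = 2·(10, 33/2)−(20, 18)]
   so A = (0, 15)
3. N_x = 29/2  [2·N = B+C = (20, 18)+(9, 1)]
4. N_y = 19/2  [2·N = B+C = (20, 18)+(9, 1)]
   so N = (29/2, 19/2)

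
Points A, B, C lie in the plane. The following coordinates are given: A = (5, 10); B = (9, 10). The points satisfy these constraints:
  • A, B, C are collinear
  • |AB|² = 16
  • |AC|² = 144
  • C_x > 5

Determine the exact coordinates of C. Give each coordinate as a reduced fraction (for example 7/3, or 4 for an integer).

1. C_x = 17  [[A, B, C are collinear ⇒ 4y-40=0] ∩ [|C−(5, 10)|²=144]]
2. C_y = 10  [[A, B, C are collinear ⇒ 4y-40=0] ∩ [|C−(5, 10)|²=144]]
   so C = (17, 10)

C = (17, 10)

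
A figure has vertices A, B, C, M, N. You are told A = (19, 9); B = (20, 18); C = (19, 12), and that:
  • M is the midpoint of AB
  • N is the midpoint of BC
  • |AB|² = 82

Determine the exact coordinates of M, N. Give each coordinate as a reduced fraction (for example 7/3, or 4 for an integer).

1. M_x = 39/2  [2·M = A+B = (19, 9)+(20, 18)]
2. M_y = 27/2  [2·M = A+B = (19, 9)+(20, 18)]
   so M = (39/2, 27/2)
3. N_x = 39/2  [2·N = B+C = (20, 18)+(19, 12)]
4. N_y = 15  [2·N = B+C = (20, 18)+(19, 12)]
   so N = (39/2, 15)

M = (39/2, 27/2)
N = (39/2, 15)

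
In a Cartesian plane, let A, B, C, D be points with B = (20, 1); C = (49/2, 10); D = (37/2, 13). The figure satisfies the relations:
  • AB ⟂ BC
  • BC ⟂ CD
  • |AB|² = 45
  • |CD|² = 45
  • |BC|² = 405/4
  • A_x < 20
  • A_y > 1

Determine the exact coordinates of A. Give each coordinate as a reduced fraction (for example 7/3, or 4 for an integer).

A = (14, 4)

1. A_x = 14  [[AB ⟂ BC ⇒ -9/2x-9y+99=0] ∩ [|A−(20, 1)|²=45]]
2. A_y = 4  [[AB ⟂ BC ⇒ -9/2x-9y+99=0] ∩ [|A−(20, 1)|²=45]]
   so A = (14, 4)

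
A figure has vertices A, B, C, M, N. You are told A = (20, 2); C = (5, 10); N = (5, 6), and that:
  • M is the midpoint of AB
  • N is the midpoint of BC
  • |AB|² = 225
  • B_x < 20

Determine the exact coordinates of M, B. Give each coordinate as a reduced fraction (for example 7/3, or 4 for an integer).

1. B_x = 5  [B = 2·N−C = 2·(5, 6)−(5, 10)]
2. B_y = 2  [B = 2·N−C = 2·(5, 6)−(5, 10)]
   so B = (5, 2)
3. M_x = 25/2  [2·M = A+B = (20, 2)+(5, 2)]
4. M_y = 2  [2·M = A+B = (20, 2)+(5, 2)]
   so M = (25/2, 2)

M = (25/2, 2)
B = (5, 2)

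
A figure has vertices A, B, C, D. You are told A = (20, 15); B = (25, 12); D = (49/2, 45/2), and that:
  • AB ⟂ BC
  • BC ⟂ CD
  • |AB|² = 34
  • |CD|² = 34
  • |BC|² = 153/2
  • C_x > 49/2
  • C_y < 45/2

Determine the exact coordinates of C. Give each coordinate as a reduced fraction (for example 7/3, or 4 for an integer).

1. C_x = 59/2  [[AB ⟂ BC ⇒ 5x-3y-89=0] ∩ [|C−(49/2, 45/2)|²=34]]
2. C_y = 39/2  [[AB ⟂ BC ⇒ 5x-3y-89=0] ∩ [|C−(49/2, 45/2)|²=34]]
   so C = (59/2, 39/2)

C = (59/2, 39/2)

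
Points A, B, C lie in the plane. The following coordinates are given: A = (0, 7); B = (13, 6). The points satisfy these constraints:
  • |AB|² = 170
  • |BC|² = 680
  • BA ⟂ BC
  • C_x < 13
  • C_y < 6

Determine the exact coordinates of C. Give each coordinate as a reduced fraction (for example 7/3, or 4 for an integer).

1. C_x = 11  [[BA ⟂ BC ⇒ -13x+1y+163=0] ∩ [|C−(13, 6)|²=680]]
2. C_y = -20  [[BA ⟂ BC ⇒ -13x+1y+163=0] ∩ [|C−(13, 6)|²=680]]
   so C = (11, -20)

C = (11, -20)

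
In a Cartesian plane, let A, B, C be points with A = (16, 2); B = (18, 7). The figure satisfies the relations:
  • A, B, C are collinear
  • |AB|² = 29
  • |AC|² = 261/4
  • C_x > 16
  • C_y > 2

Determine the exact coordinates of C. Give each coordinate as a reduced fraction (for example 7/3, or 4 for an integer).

C = (19, 19/2)

1. C_x = 19  [[A, B, C are collinear ⇒ -5x+2y+76=0] ∩ [|C−(16, 2)|²=261/4]]
2. C_y = 19/2  [[A, B, C are collinear ⇒ -5x+2y+76=0] ∩ [|C−(16, 2)|²=261/4]]
   so C = (19, 19/2)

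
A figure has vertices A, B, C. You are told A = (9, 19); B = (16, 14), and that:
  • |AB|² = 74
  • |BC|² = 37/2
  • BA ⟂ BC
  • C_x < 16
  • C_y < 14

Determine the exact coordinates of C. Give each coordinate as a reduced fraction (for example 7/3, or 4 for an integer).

1. C_x = 27/2  [[BA ⟂ BC ⇒ -7x+5y+42=0] ∩ [|C−(16, 14)|²=37/2]]
2. C_y = 21/2  [[BA ⟂ BC ⇒ -7x+5y+42=0] ∩ [|C−(16, 14)|²=37/2]]
   so C = (27/2, 21/2)

C = (27/2, 21/2)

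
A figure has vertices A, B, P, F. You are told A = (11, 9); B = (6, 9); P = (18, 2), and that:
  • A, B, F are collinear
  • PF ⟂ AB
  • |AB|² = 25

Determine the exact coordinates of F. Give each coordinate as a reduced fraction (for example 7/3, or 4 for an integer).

1. F_x = 18  [[A, B, F are collinear ⇒ -5y+45=0] ∩ [PF ⟂ AB ⇒ -5x+90=0]]
2. F_y = 9  [[A, B, F are collinear ⇒ -5y+45=0] ∩ [PF ⟂ AB ⇒ -5x+90=0]]
   so F = (18, 9)

F = (18, 9)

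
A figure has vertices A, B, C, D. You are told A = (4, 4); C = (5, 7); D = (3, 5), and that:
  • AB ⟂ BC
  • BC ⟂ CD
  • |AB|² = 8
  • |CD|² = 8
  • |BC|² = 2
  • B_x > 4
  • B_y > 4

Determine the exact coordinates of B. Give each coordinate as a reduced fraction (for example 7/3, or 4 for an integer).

1. B_x = 6  [[BC ⟂ CD ⇒ 2x+2y-24=0] ∩ [|B−(4, 4)|²=8]]
2. B_y = 6  [[BC ⟂ CD ⇒ 2x+2y-24=0] ∩ [|B−(4, 4)|²=8]]
   so B = (6, 6)

B = (6, 6)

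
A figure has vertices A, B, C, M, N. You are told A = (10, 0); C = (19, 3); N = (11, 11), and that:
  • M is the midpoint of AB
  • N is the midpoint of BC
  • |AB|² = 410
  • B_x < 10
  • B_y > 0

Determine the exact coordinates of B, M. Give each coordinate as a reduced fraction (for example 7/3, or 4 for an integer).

B = (3, 19)
M = (13/2, 19/2)

1. B_x = 3  [B = 2·N−C = 2·(11, 11)−(19, 3)]
2. B_y = 19  [B = 2·N−C = 2·(11, 11)−(19, 3)]
   so B = (3, 19)
3. M_x = 13/2  [2·M = A+B = (10, 0)+(3, 19)]
4. M_y = 19/2  [2·M = A+B = (10, 0)+(3, 19)]
   so M = (13/2, 19/2)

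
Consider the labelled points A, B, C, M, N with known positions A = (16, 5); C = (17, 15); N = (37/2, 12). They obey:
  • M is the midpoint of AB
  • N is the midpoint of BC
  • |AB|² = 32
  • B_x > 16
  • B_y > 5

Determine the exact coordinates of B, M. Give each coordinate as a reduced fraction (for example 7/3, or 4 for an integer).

1. B_x = 20  [B = 2·N−C = 2·(37/2, 12)−(17, 15)]
2. B_y = 9  [B = 2·N−C = 2·(37/2, 12)−(17, 15)]
   so B = (20, 9)
3. M_x = 18  [2·M = A+B = (16, 5)+(20, 9)]
4. M_y = 7  [2·M = A+B = (16, 5)+(20, 9)]
   so M = (18, 7)

B = (20, 9)
M = (18, 7)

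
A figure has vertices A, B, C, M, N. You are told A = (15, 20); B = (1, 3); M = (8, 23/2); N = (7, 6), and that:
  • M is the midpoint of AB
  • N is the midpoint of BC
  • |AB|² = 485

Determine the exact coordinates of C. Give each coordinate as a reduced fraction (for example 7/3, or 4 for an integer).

C = (13, 9)

1. C_x = 13  [C = 2·N−B = 2·(7, 6)−(1, 3)]
2. C_y = 9  [C = 2·N−B = 2·(7, 6)−(1, 3)]
   so C = (13, 9)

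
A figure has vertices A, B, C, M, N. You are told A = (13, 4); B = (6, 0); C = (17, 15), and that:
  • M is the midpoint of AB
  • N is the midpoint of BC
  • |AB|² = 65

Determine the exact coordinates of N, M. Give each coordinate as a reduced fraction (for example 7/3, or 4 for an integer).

1. M_x = 19/2  [2·M = A+B = (13, 4)+(6, 0)]
2. M_y = 2  [2·M = A+B = (13, 4)+(6, 0)]
   so M = (19/2, 2)
3. N_x = 23/2  [2·N = B+C = (6, 0)+(17, 15)]
4. N_y = 15/2  [2·N = B+C = (6, 0)+(17, 15)]
   so N = (23/2, 15/2)

N = (23/2, 15/2)
M = (19/2, 2)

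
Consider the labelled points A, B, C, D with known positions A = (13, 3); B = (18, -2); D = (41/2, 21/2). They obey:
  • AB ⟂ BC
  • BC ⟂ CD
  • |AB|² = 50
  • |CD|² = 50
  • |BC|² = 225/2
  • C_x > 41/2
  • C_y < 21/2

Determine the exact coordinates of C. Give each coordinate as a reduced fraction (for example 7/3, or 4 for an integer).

1. C_x = 51/2  [[AB ⟂ BC ⇒ 5x-5y-100=0] ∩ [|C−(41/2, 21/2)|²=50]]
2. C_y = 11/2  [[AB ⟂ BC ⇒ 5x-5y-100=0] ∩ [|C−(41/2, 21/2)|²=50]]
   so C = (51/2, 11/2)

C = (51/2, 11/2)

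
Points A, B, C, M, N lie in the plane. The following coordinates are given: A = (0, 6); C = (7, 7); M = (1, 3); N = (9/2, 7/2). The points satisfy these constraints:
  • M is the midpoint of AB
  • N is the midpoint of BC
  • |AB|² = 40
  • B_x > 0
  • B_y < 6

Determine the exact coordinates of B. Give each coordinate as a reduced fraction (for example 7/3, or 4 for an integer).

1. B_x = 2  [B = 2·M−A = 2·(1, 3)−(0, 6)]
2. B_y = 0  [B = 2·M−A = 2·(1, 3)−(0, 6)]
   so B = (2, 0)

B = (2, 0)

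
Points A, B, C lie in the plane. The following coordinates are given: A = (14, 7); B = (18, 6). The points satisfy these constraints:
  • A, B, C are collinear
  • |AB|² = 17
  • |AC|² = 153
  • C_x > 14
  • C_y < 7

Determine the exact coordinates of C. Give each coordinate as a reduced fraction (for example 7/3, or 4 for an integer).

C = (26, 4)

1. C_x = 26  [[A, B, C are collinear ⇒ 1x+4y-42=0] ∩ [|C−(14, 7)|²=153]]
2. C_y = 4  [[A, B, C are collinear ⇒ 1x+4y-42=0] ∩ [|C−(14, 7)|²=153]]
   so C = (26, 4)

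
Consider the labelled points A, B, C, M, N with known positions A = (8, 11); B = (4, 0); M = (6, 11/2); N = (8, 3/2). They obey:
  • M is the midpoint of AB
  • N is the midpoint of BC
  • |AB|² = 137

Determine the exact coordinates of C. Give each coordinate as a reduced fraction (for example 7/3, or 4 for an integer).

1. C_x = 12  [C = 2·N−B = 2·(8, 3/2)−(4, 0)]
2. C_y = 3  [C = 2·N−B = 2·(8, 3/2)−(4, 0)]
   so C = (12, 3)

C = (12, 3)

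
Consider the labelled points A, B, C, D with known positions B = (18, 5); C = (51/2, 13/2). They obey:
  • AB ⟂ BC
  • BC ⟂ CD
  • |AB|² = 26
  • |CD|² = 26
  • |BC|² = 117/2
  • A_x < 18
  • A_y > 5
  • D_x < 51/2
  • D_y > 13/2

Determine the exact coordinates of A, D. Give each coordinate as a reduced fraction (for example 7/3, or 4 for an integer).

A = (17, 10)
D = (49/2, 23/2)

1. A_x = 17  [[AB ⟂ BC ⇒ -15/2x-3/2y+285/2=0] ∩ [|A−(18, 5)|²=26]]
2. A_y = 10  [[AB ⟂ BC ⇒ -15/2x-3/2y+285/2=0] ∩ [|A−(18, 5)|²=26]]
   so A = (17, 10)
3. D_x = 49/2  [[BC ⟂ CD ⇒ 15/2x+3/2y-201=0] ∩ [|D−(51/2, 13/2)|²=26]]
4. D_y = 23/2  [[BC ⟂ CD ⇒ 15/2x+3/2y-201=0] ∩ [|D−(51/2, 13/2)|²=26]]
   so D = (49/2, 23/2)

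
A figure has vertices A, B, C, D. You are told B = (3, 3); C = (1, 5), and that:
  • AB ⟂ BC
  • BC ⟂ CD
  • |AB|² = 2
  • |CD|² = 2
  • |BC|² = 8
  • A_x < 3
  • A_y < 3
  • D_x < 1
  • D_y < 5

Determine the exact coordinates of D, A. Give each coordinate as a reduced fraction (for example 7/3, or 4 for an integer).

1. D_x = 0  [[BC ⟂ CD ⇒ -2x+2y-8=0] ∩ [|D−(1, 5)|²=2]]
2. D_y = 4  [[BC ⟂ CD ⇒ -2x+2y-8=0] ∩ [|D−(1, 5)|²=2]]
   so D = (0, 4)
3. A_x = 2  [[AB ⟂ BC ⇒ 2x-2y=0] ∩ [|A−(3, 3)|²=2]]
4. A_y = 2  [[AB ⟂ BC ⇒ 2x-2y=0] ∩ [|A−(3, 3)|²=2]]
   so A = (2, 2)

D = (0, 4)
A = (2, 2)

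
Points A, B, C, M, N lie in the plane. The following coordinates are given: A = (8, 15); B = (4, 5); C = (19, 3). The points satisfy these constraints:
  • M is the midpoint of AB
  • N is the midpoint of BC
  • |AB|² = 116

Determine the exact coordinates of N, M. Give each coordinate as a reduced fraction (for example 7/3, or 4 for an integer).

1. M_x = 6  [2·M = A+B = (8, 15)+(4, 5)]
2. M_y = 10  [2·M = A+B = (8, 15)+(4, 5)]
   so M = (6, 10)
3. N_x = 23/2  [2·N = B+C = (4, 5)+(19, 3)]
4. N_y = 4  [2·N = B+C = (4, 5)+(19, 3)]
   so N = (23/2, 4)

N = (23/2, 4)
M = (6, 10)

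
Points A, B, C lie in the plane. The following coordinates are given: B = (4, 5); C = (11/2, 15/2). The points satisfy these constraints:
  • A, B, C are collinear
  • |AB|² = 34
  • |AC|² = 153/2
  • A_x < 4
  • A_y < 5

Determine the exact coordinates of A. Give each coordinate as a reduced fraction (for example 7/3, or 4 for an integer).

A = (1, 0)

1. A_x = 1  [[A, B, C are collinear ⇒ -5/2x+3/2y+5/2=0] ∩ [|A−(4, 5)|²=34]]
2. A_y = 0  [[A, B, C are collinear ⇒ -5/2x+3/2y+5/2=0] ∩ [|A−(4, 5)|²=34]]
   so A = (1, 0)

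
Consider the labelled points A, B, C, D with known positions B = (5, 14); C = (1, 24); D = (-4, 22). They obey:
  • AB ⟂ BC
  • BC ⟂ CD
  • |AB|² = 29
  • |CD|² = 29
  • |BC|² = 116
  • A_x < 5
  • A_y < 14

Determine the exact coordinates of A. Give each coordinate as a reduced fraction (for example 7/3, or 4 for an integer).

A = (0, 12)

1. A_x = 0  [[AB ⟂ BC ⇒ 4x-10y+120=0] ∩ [|A−(5, 14)|²=29]]
2. A_y = 12  [[AB ⟂ BC ⇒ 4x-10y+120=0] ∩ [|A−(5, 14)|²=29]]
   so A = (0, 12)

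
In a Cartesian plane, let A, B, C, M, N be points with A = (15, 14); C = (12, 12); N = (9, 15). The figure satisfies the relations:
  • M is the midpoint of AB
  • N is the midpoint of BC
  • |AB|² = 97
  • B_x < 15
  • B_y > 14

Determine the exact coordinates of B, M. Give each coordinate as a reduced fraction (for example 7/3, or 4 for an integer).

B = (6, 18)
M = (21/2, 16)

1. B_x = 6  [B = 2·N−C = 2·(9, 15)−(12, 12)]
2. B_y = 18  [B = 2·N−C = 2·(9, 15)−(12, 12)]
   so B = (6, 18)
3. M_x = 21/2  [2·M = A+B = (15, 14)+(6, 18)]
4. M_y = 16  [2·M = A+B = (15, 14)+(6, 18)]
   so M = (21/2, 16)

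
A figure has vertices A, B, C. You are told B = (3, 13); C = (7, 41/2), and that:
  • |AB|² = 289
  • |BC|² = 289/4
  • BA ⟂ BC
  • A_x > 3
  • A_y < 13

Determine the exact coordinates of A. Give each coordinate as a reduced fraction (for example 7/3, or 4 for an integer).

A = (18, 5)

1. A_x = 18  [[BA ⟂ BC ⇒ 4x+15/2y-219/2=0] ∩ [|A−(3, 13)|²=289]]
2. A_y = 5  [[BA ⟂ BC ⇒ 4x+15/2y-219/2=0] ∩ [|A−(3, 13)|²=289]]
   so A = (18, 5)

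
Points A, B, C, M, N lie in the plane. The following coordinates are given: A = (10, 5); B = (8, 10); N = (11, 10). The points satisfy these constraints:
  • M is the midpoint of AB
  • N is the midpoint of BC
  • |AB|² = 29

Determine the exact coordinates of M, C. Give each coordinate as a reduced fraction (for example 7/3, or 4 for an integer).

M = (9, 15/2)
C = (14, 10)

1. M_x = 9  [2·M = A+B = (10, 5)+(8, 10)]
2. M_y = 15/2  [2·M = A+B = (10, 5)+(8, 10)]
   so M = (9, 15/2)
3. C_x = 14  [C = 2·N−B = 2·(11, 10)−(8, 10)]
4. C_y = 10  [C = 2·N−B = 2·(11, 10)−(8, 10)]
   so C = (14, 10)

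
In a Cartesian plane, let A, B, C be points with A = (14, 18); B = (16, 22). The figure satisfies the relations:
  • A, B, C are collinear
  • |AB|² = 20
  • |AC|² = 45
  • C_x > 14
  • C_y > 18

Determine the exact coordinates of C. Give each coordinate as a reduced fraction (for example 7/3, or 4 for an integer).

1. C_x = 17  [[A, B, C are collinear ⇒ -4x+2y+20=0] ∩ [|C−(14, 18)|²=45]]
2. C_y = 24  [[A, B, C are collinear ⇒ -4x+2y+20=0] ∩ [|C−(14, 18)|²=45]]
   so C = (17, 24)

C = (17, 24)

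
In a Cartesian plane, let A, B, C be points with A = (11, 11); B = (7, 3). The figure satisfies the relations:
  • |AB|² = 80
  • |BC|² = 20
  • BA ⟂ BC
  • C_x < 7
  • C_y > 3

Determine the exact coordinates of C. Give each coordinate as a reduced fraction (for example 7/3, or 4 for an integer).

1. C_x = 3  [[BA ⟂ BC ⇒ 4x+8y-52=0] ∩ [|C−(7, 3)|²=20]]
2. C_y = 5  [[BA ⟂ BC ⇒ 4x+8y-52=0] ∩ [|C−(7, 3)|²=20]]
   so C = (3, 5)

C = (3, 5)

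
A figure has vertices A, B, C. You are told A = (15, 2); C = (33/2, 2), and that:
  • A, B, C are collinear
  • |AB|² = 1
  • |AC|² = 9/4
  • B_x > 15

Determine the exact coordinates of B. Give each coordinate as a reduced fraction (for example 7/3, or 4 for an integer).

B = (16, 2)

1. B_x = 16  [[A, B, C are collinear ⇒ -3/2y+3=0] ∩ [|B−(15, 2)|²=1]]
2. B_y = 2  [[A, B, C are collinear ⇒ -3/2y+3=0] ∩ [|B−(15, 2)|²=1]]
   so B = (16, 2)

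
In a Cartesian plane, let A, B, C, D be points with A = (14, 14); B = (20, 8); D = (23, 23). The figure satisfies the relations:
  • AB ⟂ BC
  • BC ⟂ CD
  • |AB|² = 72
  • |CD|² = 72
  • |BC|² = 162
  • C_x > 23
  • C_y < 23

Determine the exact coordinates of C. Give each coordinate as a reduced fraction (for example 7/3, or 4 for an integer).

C = (29, 17)

1. C_x = 29  [[AB ⟂ BC ⇒ 6x-6y-72=0] ∩ [|C−(23, 23)|²=72]]
2. C_y = 17  [[AB ⟂ BC ⇒ 6x-6y-72=0] ∩ [|C−(23, 23)|²=72]]
   so C = (29, 17)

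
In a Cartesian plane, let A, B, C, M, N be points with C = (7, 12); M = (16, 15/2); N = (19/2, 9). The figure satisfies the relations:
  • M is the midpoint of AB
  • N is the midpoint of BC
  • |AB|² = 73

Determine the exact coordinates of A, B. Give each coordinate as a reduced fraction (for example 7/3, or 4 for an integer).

A = (20, 9)
B = (12, 6)

1. B_x = 12  [B = 2·N−C = 2·(19/2, 9)−(7, 12)]
2. B_y = 6  [B = 2·N−C = 2·(19/2, 9)−(7, 12)]
   so B = (12, 6)
3. A_x = 20  [A = 2·M−B = 2·(16, 15/2)−(12, 6)]
4. A_y = 9  [A = 2·M−B = 2·(16, 15/2)−(12, 6)]
   so A = (20, 9)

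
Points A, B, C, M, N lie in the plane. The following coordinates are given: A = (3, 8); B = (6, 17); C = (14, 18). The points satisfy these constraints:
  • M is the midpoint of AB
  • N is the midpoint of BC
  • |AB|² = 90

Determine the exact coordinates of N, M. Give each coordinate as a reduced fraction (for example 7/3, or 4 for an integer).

N = (10, 35/2)
M = (9/2, 25/2)

1. M_x = 9/2  [2·M = A+B = (3, 8)+(6, 17)]
2. M_y = 25/2  [2·M = A+B = (3, 8)+(6, 17)]
   so M = (9/2, 25/2)
3. N_x = 10  [2·N = B+C = (6, 17)+(14, 18)]
4. N_y = 35/2  [2·N = B+C = (6, 17)+(14, 18)]
   so N = (10, 35/2)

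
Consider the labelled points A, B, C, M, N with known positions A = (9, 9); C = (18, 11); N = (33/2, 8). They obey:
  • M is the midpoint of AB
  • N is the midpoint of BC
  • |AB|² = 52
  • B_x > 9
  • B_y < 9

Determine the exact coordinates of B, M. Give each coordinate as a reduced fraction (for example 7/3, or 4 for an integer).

1. B_x = 15  [B = 2·N−C = 2·(33/2, 8)−(18, 11)]
2. B_y = 5  [B = 2·N−C = 2·(33/2, 8)−(18, 11)]
   so B = (15, 5)
3. M_x = 12  [2·M = A+B = (9, 9)+(15, 5)]
4. M_y = 7  [2·M = A+B = (9, 9)+(15, 5)]
   so M = (12, 7)

B = (15, 5)
M = (12, 7)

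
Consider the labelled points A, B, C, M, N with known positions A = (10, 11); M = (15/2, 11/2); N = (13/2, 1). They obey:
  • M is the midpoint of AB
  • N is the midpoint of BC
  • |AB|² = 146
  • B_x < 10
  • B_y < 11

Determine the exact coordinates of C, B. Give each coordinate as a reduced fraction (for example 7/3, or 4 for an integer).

1. B_x = 5  [B = 2·M−A = 2·(15/2, 11/2)−(10, 11)]
2. B_y = 0  [B = 2·M−A = 2·(15/2, 11/2)−(10, 11)]
   so B = (5, 0)
3. C_x = 8  [C = 2·N−B = 2·(13/2, 1)−(5, 0)]
4. C_y = 2  [C = 2·N−B = 2·(13/2, 1)−(5, 0)]
   so C = (8, 2)

C = (8, 2)
B = (5, 0)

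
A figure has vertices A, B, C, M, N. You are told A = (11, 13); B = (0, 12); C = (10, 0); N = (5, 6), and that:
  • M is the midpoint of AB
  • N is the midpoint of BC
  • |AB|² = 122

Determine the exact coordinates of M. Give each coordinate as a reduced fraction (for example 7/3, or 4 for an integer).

1. M_x = 11/2  [2·M = A+B = (11, 13)+(0, 12)]
2. M_y = 25/2  [2·M = A+B = (11, 13)+(0, 12)]
   so M = (11/2, 25/2)

M = (11/2, 25/2)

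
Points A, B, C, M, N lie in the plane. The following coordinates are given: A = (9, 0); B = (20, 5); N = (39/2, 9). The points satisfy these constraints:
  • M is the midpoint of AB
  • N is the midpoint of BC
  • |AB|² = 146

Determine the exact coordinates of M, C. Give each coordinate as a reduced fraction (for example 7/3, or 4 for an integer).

M = (29/2, 5/2)
C = (19, 13)

1. M_x = 29/2  [2·M = A+B = (9, 0)+(20, 5)]
2. M_y = 5/2  [2·M = A+B = (9, 0)+(20, 5)]
   so M = (29/2, 5/2)
3. C_x = 19  [C = 2·N−B = 2·(39/2, 9)−(20, 5)]
4. C_y = 13  [C = 2·N−B = 2·(39/2, 9)−(20, 5)]
   so C = (19, 13)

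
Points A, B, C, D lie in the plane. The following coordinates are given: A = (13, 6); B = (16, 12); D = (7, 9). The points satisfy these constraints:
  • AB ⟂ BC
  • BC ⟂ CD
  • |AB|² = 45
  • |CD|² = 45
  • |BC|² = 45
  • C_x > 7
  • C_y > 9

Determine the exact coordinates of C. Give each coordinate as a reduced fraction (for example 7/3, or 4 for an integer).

1. C_x = 10  [[AB ⟂ BC ⇒ 3x+6y-120=0] ∩ [|C−(7, 9)|²=45]]
2. C_y = 15  [[AB ⟂ BC ⇒ 3x+6y-120=0] ∩ [|C−(7, 9)|²=45]]
   so C = (10, 15)

C = (10, 15)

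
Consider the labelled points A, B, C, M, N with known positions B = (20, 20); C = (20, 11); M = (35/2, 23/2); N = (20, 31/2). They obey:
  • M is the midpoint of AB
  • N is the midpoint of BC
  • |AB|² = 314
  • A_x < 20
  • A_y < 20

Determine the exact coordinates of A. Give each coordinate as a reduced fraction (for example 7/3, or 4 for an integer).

1. A_x = 15  [A = 2·M−B = 2·(35/2, 23/2)−(20, 20)]
2. A_y = 3  [A = 2·M−B = 2·(35/2, 23/2)−(20, 20)]
   so A = (15, 3)

A = (15, 3)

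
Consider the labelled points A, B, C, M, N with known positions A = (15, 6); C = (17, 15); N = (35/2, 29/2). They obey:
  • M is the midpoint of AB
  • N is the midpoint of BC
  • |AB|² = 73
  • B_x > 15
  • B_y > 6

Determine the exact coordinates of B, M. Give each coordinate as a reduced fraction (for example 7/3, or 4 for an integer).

1. B_x = 18  [B = 2·N−C = 2·(35/2, 29/2)−(17, 15)]
2. B_y = 14  [B = 2·N−C = 2·(35/2, 29/2)−(17, 15)]
   so B = (18, 14)
3. M_x = 33/2  [2·M = A+B = (15, 6)+(18, 14)]
4. M_y = 10  [2·M = A+B = (15, 6)+(18, 14)]
   so M = (33/2, 10)

B = (18, 14)
M = (33/2, 10)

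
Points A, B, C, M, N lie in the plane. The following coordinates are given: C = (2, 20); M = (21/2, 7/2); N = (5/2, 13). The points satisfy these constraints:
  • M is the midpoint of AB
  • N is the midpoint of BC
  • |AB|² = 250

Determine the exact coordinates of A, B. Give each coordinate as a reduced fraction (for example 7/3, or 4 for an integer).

A = (18, 1)
B = (3, 6)

1. B_x = 3  [B = 2·N−C = 2·(5/2, 13)−(2, 20)]
2. B_y = 6  [B = 2·N−C = 2·(5/2, 13)−(2, 20)]
   so B = (3, 6)
3. A_x = 18  [A = 2·M−B = 2·(21/2, 7/2)−(3, 6)]
4. A_y = 1  [A = 2·M−B = 2·(21/2, 7/2)−(3, 6)]
   so A = (18, 1)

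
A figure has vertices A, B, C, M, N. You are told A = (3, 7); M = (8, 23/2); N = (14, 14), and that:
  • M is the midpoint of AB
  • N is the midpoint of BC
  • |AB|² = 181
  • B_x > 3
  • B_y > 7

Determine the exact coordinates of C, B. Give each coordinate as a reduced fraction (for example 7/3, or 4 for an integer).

1. B_x = 13  [B = 2·M−A = 2·(8, 23/2)−(3, 7)]
2. B_y = 16  [B = 2·M−A = 2·(8, 23/2)−(3, 7)]
   so B = (13, 16)
3. C_x = 15  [C = 2·N−B = 2·(14, 14)−(13, 16)]
4. C_y = 12  [C = 2·N−B = 2·(14, 14)−(13, 16)]
   so C = (15, 12)

C = (15, 12)
B = (13, 16)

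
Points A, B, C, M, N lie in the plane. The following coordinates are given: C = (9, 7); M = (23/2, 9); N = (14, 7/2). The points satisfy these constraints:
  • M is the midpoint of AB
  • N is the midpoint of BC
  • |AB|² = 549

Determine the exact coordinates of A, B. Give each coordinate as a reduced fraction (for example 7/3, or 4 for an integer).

A = (4, 18)
B = (19, 0)

1. B_x = 19  [B = 2·N−C = 2·(14, 7/2)−(9, 7)]
2. B_y = 0  [B = 2·N−C = 2·(14, 7/2)−(9, 7)]
   so B = (19, 0)
3. A_x = 4  [A = 2·M−B = 2·(23/2, 9)−(19, 0)]
4. A_y = 18  [A = 2·M−B = 2·(23/2, 9)−(19, 0)]
   so A = (4, 18)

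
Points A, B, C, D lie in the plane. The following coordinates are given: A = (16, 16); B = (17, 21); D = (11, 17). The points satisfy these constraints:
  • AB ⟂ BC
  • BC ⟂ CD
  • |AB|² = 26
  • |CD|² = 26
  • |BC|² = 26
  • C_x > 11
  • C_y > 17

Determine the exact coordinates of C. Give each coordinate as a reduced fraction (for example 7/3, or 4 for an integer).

1. C_x = 12  [[AB ⟂ BC ⇒ 1x+5y-122=0] ∩ [|C−(11, 17)|²=26]]
2. C_y = 22  [[AB ⟂ BC ⇒ 1x+5y-122=0] ∩ [|C−(11, 17)|²=26]]
   so C = (12, 22)

C = (12, 22)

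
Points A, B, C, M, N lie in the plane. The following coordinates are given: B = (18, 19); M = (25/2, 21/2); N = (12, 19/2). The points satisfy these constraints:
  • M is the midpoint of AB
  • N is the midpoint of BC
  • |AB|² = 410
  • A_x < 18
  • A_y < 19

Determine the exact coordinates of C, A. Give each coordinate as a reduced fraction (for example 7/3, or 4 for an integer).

C = (6, 0)
A = (7, 2)

1. A_x = 7  [A = 2·M−B = 2·(25/2, 21/2)−(18, 19)]
2. A_y = 2  [A = 2·M−B = 2·(25/2, 21/2)−(18, 19)]
   so A = (7, 2)
3. C_x = 6  [C = 2·N−B = 2·(12, 19/2)−(18, 19)]
4. C_y = 0  [C = 2·N−B = 2·(12, 19/2)−(18, 19)]
   so C = (6, 0)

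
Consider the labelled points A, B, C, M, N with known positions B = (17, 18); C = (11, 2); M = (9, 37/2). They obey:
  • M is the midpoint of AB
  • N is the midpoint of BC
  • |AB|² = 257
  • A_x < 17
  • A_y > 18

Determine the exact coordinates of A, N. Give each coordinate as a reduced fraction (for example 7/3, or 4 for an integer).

1. A_x = 1  [A = 2·M−B = 2·(9, 37/2)−(17, 18)]
2. A_y = 19  [A = 2·M−B = 2·(9, 37/2)−(17, 18)]
   so A = (1, 19)
3. N_x = 14  [2·N = B+C = (17, 18)+(11, 2)]
4. N_y = 10  [2·N = B+C = (17, 18)+(11, 2)]
   so N = (14, 10)

A = (1, 19)
N = (14, 10)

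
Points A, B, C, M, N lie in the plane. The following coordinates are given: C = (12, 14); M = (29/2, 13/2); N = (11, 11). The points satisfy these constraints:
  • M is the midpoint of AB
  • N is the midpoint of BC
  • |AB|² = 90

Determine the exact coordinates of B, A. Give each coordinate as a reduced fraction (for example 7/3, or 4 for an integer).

1. B_x = 10  [B = 2·N−C = 2·(11, 11)−(12, 14)]
2. B_y = 8  [B = 2·N−C = 2·(11, 11)−(12, 14)]
   so B = (10, 8)
3. A_x = 19  [A = 2·M−B = 2·(29/2, 13/2)−(10, 8)]
4. A_y = 5  [A = 2·M−B = 2·(29/2, 13/2)−(10, 8)]
   so A = (19, 5)

B = (10, 8)
A = (19, 5)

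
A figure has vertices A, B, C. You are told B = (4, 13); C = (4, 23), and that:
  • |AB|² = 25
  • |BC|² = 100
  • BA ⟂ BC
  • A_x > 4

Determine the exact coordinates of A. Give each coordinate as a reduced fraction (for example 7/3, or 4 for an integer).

1. A_x = 9  [[BA ⟂ BC ⇒ 10y-130=0] ∩ [|A−(4, 13)|²=25]]
2. A_y = 13  [[BA ⟂ BC ⇒ 10y-130=0] ∩ [|A−(4, 13)|²=25]]
   so A = (9, 13)

A = (9, 13)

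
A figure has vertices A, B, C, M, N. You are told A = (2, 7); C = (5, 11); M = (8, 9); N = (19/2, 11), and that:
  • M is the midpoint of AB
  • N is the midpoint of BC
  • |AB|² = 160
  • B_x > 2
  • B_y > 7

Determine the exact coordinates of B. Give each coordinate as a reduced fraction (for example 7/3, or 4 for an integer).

1. B_x = 14  [B = 2·M−A = 2·(8, 9)−(2, 7)]
2. B_y = 11  [B = 2·M−A = 2·(8, 9)−(2, 7)]
   so B = (14, 11)

B = (14, 11)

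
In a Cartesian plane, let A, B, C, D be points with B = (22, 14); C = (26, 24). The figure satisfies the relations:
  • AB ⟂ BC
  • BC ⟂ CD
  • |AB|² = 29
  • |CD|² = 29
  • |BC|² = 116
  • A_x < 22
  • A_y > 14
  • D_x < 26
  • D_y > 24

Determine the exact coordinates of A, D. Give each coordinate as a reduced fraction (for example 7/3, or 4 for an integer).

1. A_x = 17  [[AB ⟂ BC ⇒ -4x-10y+228=0] ∩ [|A−(22, 14)|²=29]]
2. A_y = 16  [[AB ⟂ BC ⇒ -4x-10y+228=0] ∩ [|A−(22, 14)|²=29]]
   so A = (17, 16)
3. D_x = 21  [[BC ⟂ CD ⇒ 4x+10y-344=0] ∩ [|D−(26, 24)|²=29]]
4. D_y = 26  [[BC ⟂ CD ⇒ 4x+10y-344=0] ∩ [|D−(26, 24)|²=29]]
   so D = (21, 26)

A = (17, 16)
D = (21, 26)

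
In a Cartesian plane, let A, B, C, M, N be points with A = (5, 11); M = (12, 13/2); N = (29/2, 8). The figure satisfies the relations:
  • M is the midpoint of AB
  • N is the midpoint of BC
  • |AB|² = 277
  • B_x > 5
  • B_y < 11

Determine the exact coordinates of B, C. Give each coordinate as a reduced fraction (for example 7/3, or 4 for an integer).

1. B_x = 19  [B = 2·M−A = 2·(12, 13/2)−(5, 11)]
2. B_y = 2  [B = 2·M−A = 2·(12, 13/2)−(5, 11)]
   so B = (19, 2)
3. C_x = 10  [C = 2·N−B = 2·(29/2, 8)−(19, 2)]
4. C_y = 14  [C = 2·N−B = 2·(29/2, 8)−(19, 2)]
   so C = (10, 14)

B = (19, 2)
C = (10, 14)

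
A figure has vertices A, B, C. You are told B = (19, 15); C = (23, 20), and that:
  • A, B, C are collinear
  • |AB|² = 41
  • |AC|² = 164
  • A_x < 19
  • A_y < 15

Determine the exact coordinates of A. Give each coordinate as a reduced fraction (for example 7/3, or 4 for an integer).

1. A_x = 15  [[A, B, C are collinear ⇒ -5x+4y+35=0] ∩ [|A−(19, 15)|²=41]]
2. A_y = 10  [[A, B, C are collinear ⇒ -5x+4y+35=0] ∩ [|A−(19, 15)|²=41]]
   so A = (15, 10)

A = (15, 10)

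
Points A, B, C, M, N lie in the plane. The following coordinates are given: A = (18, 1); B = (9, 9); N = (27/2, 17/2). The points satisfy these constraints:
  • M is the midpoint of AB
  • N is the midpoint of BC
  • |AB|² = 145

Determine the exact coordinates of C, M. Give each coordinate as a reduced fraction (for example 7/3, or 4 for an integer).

C = (18, 8)
M = (27/2, 5)

1. M_x = 27/2  [2·M = A+B = (18, 1)+(9, 9)]
2. M_y = 5  [2·M = A+B = (18, 1)+(9, 9)]
   so M = (27/2, 5)
3. C_x = 18  [C = 2·N−B = 2·(27/2, 17/2)−(9, 9)]
4. C_y = 8  [C = 2·N−B = 2·(27/2, 17/2)−(9, 9)]
   so C = (18, 8)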